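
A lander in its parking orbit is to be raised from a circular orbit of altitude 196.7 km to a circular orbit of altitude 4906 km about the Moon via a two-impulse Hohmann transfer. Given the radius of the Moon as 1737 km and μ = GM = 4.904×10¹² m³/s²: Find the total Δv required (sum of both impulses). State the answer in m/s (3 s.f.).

Δv_total ≈ 672 m/s

r₁ = 1737 + 196.7 = 1933.7 km = 1.9337×10⁶ m.
r₂ = 1737 + 4906 = 6643.0 km = 6.6430×10⁶ m.
Transfer ellipse a_t = (r₁ + r₂)/2 = 4.288×10⁶ m.
At r₁: circular v_c1 = √(μ/r₁) = 1593 m/s; transfer-perilune v_p = √[μ(2/r₁ − 1/a_t)] = 1982 m/s.
Δv₁ = v_p − v_c1 = 389.6 m/s.
At r₂: circular v_c2 = √(μ/r₂) = 859.2 m/s; transfer-apolune v_a = √[μ(2/r₂ − 1/a_t)] = 577.0 m/s.
Δv₂ = v_c2 − v_a = 282.2 m/s.
Total Δv = Δv₁ + Δv₂ = 671.8 m/s.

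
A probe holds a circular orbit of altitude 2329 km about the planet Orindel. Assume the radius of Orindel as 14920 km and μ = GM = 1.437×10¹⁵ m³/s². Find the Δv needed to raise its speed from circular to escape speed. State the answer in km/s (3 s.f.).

Δv ≈ 3.78 km/s

r = 14920 + 2329 = 17249 km = 1.7249×10⁷ m.
Circular speed v_c = √(μ/r) = 9127 m/s.
Escape speed v_esc = √(2μ/r) = √2 × v_c = 12910 m/s.
Δv = v_esc − v_c = 3781 m/s = 3.781 km/s.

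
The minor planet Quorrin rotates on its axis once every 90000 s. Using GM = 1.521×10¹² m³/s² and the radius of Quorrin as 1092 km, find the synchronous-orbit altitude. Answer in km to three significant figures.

A synchronous orbit has period T, so by Kepler's third law a = (μT²/4π²)^(1/3).
μT²/4π² = 1.521×10¹² × (9.000×10⁴)² / 39.48 = 3.121×10²⁰ m³.
a = 6.783×10⁶ m = 6782.9 km.
Altitude h = a − R = 6782.9 − 1092 = 5690.9 km.

h_sync ≈ 5690 km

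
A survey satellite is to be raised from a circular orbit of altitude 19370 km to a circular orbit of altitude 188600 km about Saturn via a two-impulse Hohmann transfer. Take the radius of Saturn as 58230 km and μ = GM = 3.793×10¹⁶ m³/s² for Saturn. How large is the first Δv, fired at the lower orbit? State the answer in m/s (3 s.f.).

Δv ≈ 5160 m/s

r₁ = 58230 + 19370 = 77600 km = 7.7600×10⁷ m.
r₂ = 58230 + 188600 = 246830 km = 2.4683×10⁸ m.
Transfer ellipse a_t = (r₁ + r₂)/2 = 1.622×10⁸ m.
At r₁: circular v_c1 = √(μ/r₁) = 22110 m/s; transfer-perikrone v_p = √[μ(2/r₁ − 1/a_t)] = 27270 m/s.
Δv₁ = v_p − v_c1 = 5163 m/s.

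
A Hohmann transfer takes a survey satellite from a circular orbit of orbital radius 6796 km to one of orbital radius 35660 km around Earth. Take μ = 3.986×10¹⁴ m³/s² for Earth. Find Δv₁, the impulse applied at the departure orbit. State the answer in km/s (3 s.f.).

Δv ≈ 2.27 km/s

r₁ = 6796 km = 6.796×10⁶ m.
r₂ = 35660 km = 3.566×10⁷ m.
Transfer ellipse a_t = (r₁ + r₂)/2 = 2.123×10⁷ m.
At r₁: circular v_c1 = √(μ/r₁) = 7658 m/s; transfer-perigee v_p = √[μ(2/r₁ − 1/a_t)] = 9926 m/s.
Δv₁ = v_p − v_c1 = 2268 m/s.
= 2.268 km/s.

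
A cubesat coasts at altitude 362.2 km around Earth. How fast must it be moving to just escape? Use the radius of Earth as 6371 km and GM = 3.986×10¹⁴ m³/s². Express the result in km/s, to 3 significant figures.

r = 6371 + 362.2 = 6733.2 km = 6.7332×10⁶ m.
Escape speed v_esc = √(2μ/r) = √(2 × 3.986×10¹⁴ / 6.733×10⁶) = √(1.184×10⁸) = 10880 m/s.
= 10.88 km/s.

v_esc ≈ 10.9 km/s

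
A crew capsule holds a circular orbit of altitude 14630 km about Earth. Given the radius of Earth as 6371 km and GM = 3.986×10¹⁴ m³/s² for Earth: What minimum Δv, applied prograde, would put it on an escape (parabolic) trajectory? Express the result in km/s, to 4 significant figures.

Δv ≈ 1.805 km/s

r = 6371 + 14630 = 21001 km = 2.1001×10⁷ m.
Circular speed v_c = √(μ/r) = 4357 m/s.
Escape speed v_esc = √(2μ/r) = √2 × v_c = 6161 m/s.
Δv = v_esc − v_c = 1805 m/s = 1.805 km/s.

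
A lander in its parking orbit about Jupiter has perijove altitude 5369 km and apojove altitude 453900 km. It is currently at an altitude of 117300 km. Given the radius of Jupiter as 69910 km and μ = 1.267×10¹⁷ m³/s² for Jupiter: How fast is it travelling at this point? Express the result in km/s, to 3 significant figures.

r_p = 69910 + 5369 = 75279 km = 7.5279×10⁷ m.
r_a = 69910 + 453900 = 523810 km = 5.2381×10⁸ m.
r = 69910 + 117300 = 1.8721×10⁵ km = 1.872×10⁸ m.
Semi-major axis a = (r_p + r_a)/2 = 2.9954×10⁵ km = 2.995×10⁸ m.
Vis-viva: v² = μ(2/r − 1/a) = 1.267×10¹⁷ × (1.068×10⁻⁸ − 3.338×10⁻⁹) = 9.306×10⁸ m²/s².
v = 30510 m/s = 30.51 km/s.

v ≈ 30.5 km/s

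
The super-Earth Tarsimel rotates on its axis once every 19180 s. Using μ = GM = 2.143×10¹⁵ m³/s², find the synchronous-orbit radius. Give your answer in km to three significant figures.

r_sync ≈ 27100 km

A synchronous orbit has period T, so by Kepler's third law a = (μT²/4π²)^(1/3).
μT²/4π² = 2.143×10¹⁵ × (1.918×10⁴)² / 39.48 = 1.997×10²² m³.
a = 2.713×10⁷ m = 27130 km.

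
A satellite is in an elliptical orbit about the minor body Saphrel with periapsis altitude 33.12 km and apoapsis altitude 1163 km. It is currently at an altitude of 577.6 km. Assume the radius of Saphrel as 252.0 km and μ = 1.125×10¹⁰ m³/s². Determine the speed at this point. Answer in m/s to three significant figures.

v ≈ 118 m/s

r_p = 252.0 + 33.12 = 285.12 km = 2.8512×10⁵ m.
r_a = 252.0 + 1163 = 1415.0 km = 1.4150×10⁶ m.
r = 252.0 + 577.6 = 829.60 km = 8.296×10⁵ m.
Semi-major axis a = (r_p + r_a)/2 = 850.06 km = 8.501×10⁵ m.
Vis-viva: v² = μ(2/r − 1/a) = 1.125×10¹⁰ × (2.411×10⁻⁶ − 1.176×10⁻⁶) = 1.389×10⁴ m²/s².
v = 117.8 m/s.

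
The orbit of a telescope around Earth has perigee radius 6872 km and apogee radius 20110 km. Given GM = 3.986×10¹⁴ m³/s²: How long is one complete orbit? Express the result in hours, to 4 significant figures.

T ≈ 4.332 hours

Semi-major axis a = (r_p + r_a)/2 = (6872.0 + 20110)/2 = 13491 km = 1.349×10⁷ m.
By Kepler's third law T = 2π√(a³/μ) = 2π × 2.482×10³ = 1.559×10⁴ s.
= 4.332 hours.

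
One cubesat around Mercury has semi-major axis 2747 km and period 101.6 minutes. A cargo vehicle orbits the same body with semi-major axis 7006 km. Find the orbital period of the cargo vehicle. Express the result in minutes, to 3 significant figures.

Kepler's third law: T² ∝ a³, so T₂ = T₁ (a₂/a₁)^(3/2).
a₂/a₁ = 2.550, (a₂/a₁)^(3/2) = 4.073.
T₂ = 101.6 × 4.073 = 413.8 minutes.

T₂ ≈ 414 minutes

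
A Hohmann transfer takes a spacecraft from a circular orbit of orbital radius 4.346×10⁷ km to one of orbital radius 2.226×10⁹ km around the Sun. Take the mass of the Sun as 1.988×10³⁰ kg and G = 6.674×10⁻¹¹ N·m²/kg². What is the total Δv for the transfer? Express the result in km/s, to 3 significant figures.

Δv_total ≈ 28.3 km/s

μ = GM = 6.674×10⁻¹¹ × 1.988×10³⁰ = 1.327×10²⁰ m³/s².
r₁ = 4.346×10⁷ km = 4.346×10¹⁰ m.
r₂ = 2.226×10⁹ km = 2.226×10¹² m.
Transfer ellipse a_t = (r₁ + r₂)/2 = 1.135×10¹² m.
At r₁: circular v_c1 = √(μ/r₁) = 55250 m/s; transfer-perihelion v_p = √[μ(2/r₁ − 1/a_t)] = 77390 m/s.
Δv₁ = v_p − v_c1 = 22130 m/s.
At r₂: circular v_c2 = √(μ/r₂) = 7720 m/s; transfer-aphelion v_a = √[μ(2/r₂ − 1/a_t)] = 1511 m/s.
Δv₂ = v_c2 − v_a = 6209 m/s.
Total Δv = Δv₁ + Δv₂ = 28340 m/s = 28.34 km/s.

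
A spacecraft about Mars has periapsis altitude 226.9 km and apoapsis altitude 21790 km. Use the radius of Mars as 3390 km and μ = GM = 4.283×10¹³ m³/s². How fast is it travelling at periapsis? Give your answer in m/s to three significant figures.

v ≈ 4550 m/s

r_p = 3390 + 226.9 = 3616.9 km = 3.6169×10⁶ m.
r_a = 3390 + 21790 = 25180 km = 2.5180×10⁷ m.
Semi-major axis a = (r_p + r_a)/2 = 14398 km = 1.440×10⁷ m.
Vis-viva: v² = μ(2/r − 1/a) = 4.283×10¹³ × (5.530×10⁻⁷ − 6.945×10⁻⁸) = 2.071×10⁷ m²/s².
v = 4551 m/s.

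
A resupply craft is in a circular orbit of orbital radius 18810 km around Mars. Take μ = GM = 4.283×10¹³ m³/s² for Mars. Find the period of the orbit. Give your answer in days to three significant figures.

T ≈ 0.907 days

r = 18810 km = 1.881×10⁷ m.
Kepler's third law: T = 2π√(r³/μ) = 2π√((1.881×10⁷)³ / 4.283×10¹³).
r³/μ = 1.554×10⁸ s², so T = 2π × 1.247×10⁴ = 7.832×10⁴ s.
Converting: 7.832×10⁴ s ÷ 86400 = 0.9065 days.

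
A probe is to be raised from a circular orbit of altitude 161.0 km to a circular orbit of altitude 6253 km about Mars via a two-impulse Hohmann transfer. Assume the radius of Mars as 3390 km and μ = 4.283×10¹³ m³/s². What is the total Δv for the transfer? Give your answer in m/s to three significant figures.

Δv_total ≈ 1290 m/s

r₁ = 3390 + 161.0 = 3551.0 km = 3.5510×10⁶ m.
r₂ = 3390 + 6253 = 9643.0 km = 9.6430×10⁶ m.
Transfer ellipse a_t = (r₁ + r₂)/2 = 6.597×10⁶ m.
At r₁: circular v_c1 = √(μ/r₁) = 3473 m/s; transfer-periapsis v_p = √[μ(2/r₁ − 1/a_t)] = 4199 m/s.
Δv₁ = v_p − v_c1 = 725.9 m/s.
At r₂: circular v_c2 = √(μ/r₂) = 2108 m/s; transfer-apoapsis v_a = √[μ(2/r₂ − 1/a_t)] = 1546 m/s.
Δv₂ = v_c2 − v_a = 561.3 m/s.
Total Δv = Δv₁ + Δv₂ = 1287 m/s.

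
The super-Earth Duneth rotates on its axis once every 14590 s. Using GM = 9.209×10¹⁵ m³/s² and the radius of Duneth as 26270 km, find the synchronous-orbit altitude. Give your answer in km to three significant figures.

A synchronous orbit has period T, so by Kepler's third law a = (μT²/4π²)^(1/3).
μT²/4π² = 9.209×10¹⁵ × (1.459×10⁴)² / 39.48 = 4.966×10²² m³.
a = 3.676×10⁷ m = 36755 km.
Altitude h = a − R = 36755 − 26270 = 10485 km.

h_sync ≈ 10500 km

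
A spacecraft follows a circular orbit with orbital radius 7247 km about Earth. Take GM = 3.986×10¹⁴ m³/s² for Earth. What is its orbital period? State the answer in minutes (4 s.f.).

T ≈ 102.3 minutes

r = 7247 km = 7.247×10⁶ m.
Kepler's third law: T = 2π√(r³/μ) = 2π√((7.247×10⁶)³ / 3.986×10¹⁴).
r³/μ = 9.549×10⁵ s², so T = 2π × 9.772×10² = 6.140×10³ s.
Converting: 6.140×10³ s ÷ 60.00 = 102.3 minutes.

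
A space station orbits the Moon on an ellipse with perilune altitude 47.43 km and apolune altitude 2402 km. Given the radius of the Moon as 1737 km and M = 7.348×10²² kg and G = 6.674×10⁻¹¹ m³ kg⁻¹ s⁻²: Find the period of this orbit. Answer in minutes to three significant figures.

T ≈ 241 minutes

μ = GM = 6.674×10⁻¹¹ × 7.348×10²² = 4.904×10¹² m³/s².
r_p = 1737 + 47.43 = 1784.4 km = 1.7844×10⁶ m.
r_a = 1737 + 2402 = 4139.0 km = 4.1390×10⁶ m.
Semi-major axis a = (r_p + r_a)/2 = (1784.4 + 4139.0)/2 = 2961.7 km = 2.962×10⁶ m.
By Kepler's third law T = 2π√(a³/μ) = 2π × 2.302×10³ = 1.446×10⁴ s.
= 241.0 minutes.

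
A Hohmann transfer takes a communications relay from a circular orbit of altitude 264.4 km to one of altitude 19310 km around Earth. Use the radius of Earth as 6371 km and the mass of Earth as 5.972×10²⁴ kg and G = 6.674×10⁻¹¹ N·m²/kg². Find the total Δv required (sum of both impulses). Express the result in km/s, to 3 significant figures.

Δv_total ≈ 3.44 km/s

μ = GM = 6.674×10⁻¹¹ × 5.972×10²⁴ = 3.986×10¹⁴ m³/s².
r₁ = 6371 + 264.4 = 6635.4 km = 6.6354×10⁶ m.
r₂ = 6371 + 19310 = 25681 km = 2.5681×10⁷ m.
Transfer ellipse a_t = (r₁ + r₂)/2 = 1.616×10⁷ m.
At r₁: circular v_c1 = √(μ/r₁) = 7750 m/s; transfer-perigee v_p = √[μ(2/r₁ − 1/a_t)] = 9771 m/s.
Δv₁ = v_p − v_c1 = 2020 m/s.
At r₂: circular v_c2 = √(μ/r₂) = 3940 m/s; transfer-apogee v_a = √[μ(2/r₂ − 1/a_t)] = 2525 m/s.
Δv₂ = v_c2 − v_a = 1415 m/s.
Total Δv = Δv₁ + Δv₂ = 3435 m/s = 3.435 km/s.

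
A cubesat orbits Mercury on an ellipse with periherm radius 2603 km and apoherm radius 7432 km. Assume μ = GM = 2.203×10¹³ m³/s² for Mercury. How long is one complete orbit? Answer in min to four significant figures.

T ≈ 250.8 min

Semi-major axis a = (r_p + r_a)/2 = (2603.0 + 7432.0)/2 = 5017.5 km = 5.018×10⁶ m.
By Kepler's third law T = 2π√(a³/μ) = 2π × 2.395×10³ = 1.505×10⁴ s.
= 250.8 min.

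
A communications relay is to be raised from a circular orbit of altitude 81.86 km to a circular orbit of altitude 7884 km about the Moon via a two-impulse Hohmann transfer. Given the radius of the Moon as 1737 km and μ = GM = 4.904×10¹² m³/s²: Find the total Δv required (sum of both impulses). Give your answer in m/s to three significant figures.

Δv_total ≈ 799 m/s

r₁ = 1737 + 81.86 = 1818.9 km = 1.8189×10⁶ m.
r₂ = 1737 + 7884 = 9621.0 km = 9.6210×10⁶ m.
Transfer ellipse a_t = (r₁ + r₂)/2 = 5.720×10⁶ m.
At r₁: circular v_c1 = √(μ/r₁) = 1642 m/s; transfer-perilune v_p = √[μ(2/r₁ − 1/a_t)] = 2130 m/s.
Δv₁ = v_p − v_c1 = 487.6 m/s.
At r₂: circular v_c2 = √(μ/r₂) = 713.9 m/s; transfer-apolune v_a = √[μ(2/r₂ − 1/a_t)] = 402.6 m/s.
Δv₂ = v_c2 − v_a = 311.3 m/s.
Total Δv = Δv₁ + Δv₂ = 798.9 m/s.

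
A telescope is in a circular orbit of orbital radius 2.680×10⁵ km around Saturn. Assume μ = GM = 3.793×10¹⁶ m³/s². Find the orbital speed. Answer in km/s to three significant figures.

v ≈ 11.9 km/s

r = 2.680×10⁵ km = 2.680×10⁸ m.
For a circular orbit v = √(μ/r) = √(3.793×10¹⁶ / 2.680×10⁸) = √(1.415×10⁸) = 11900 m/s.
That is 11.90 km/s.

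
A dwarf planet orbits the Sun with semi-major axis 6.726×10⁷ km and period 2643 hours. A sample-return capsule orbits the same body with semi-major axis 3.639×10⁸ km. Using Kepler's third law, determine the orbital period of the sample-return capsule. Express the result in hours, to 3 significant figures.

T₂ ≈ 33300 hours

Kepler's third law: T² ∝ a³, so T₂ = T₁ (a₂/a₁)^(3/2).
a₂/a₁ = 5.410, (a₂/a₁)^(3/2) = 12.58.
T₂ = 2643 × 12.58 = 33260 hours.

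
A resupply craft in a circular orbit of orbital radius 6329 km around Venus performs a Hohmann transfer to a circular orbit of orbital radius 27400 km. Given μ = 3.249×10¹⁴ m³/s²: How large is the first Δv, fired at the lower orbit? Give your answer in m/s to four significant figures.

Δv ≈ 1968 m/s

r₁ = 6329 km = 6.329×10⁶ m.
r₂ = 27400 km = 2.740×10⁷ m.
Transfer ellipse a_t = (r₁ + r₂)/2 = 1.686×10⁷ m.
At r₁: circular v_c1 = √(μ/r₁) = 7165 m/s; transfer-periapsis v_p = √[μ(2/r₁ − 1/a_t)] = 9133 m/s.
Δv₁ = v_p − v_c1 = 1968 m/s.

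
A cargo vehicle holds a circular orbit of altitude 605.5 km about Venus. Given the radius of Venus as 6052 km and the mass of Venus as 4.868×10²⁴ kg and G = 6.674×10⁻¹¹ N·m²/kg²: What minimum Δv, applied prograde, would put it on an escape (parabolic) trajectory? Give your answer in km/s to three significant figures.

μ = GM = 6.674×10⁻¹¹ × 4.868×10²⁴ = 3.249×10¹⁴ m³/s².
r = 6052 + 605.5 = 6657.5 km = 6.6575×10⁶ m.
Circular speed v_c = √(μ/r) = 6986 m/s.
Escape speed v_esc = √(2μ/r) = √2 × v_c = 9879 m/s.
Δv = v_esc − v_c = 2894 m/s = 2.894 km/s.

Δv ≈ 2.89 km/s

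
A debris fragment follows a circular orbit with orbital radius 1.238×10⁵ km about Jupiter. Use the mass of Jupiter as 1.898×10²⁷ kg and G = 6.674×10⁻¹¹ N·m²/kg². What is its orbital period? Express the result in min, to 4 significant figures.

T ≈ 405.3 min

μ = GM = 6.674×10⁻¹¹ × 1.898×10²⁷ = 1.267×10¹⁷ m³/s².
r = 1.238×10⁵ km = 1.238×10⁸ m.
Kepler's third law: T = 2π√(r³/μ) = 2π√((1.238×10⁸)³ / 1.267×10¹⁷).
r³/μ = 1.498×10⁷ s², so T = 2π × 3.870×10³ = 2.432×10⁴ s.
Converting: 2.432×10⁴ s ÷ 60.00 = 405.3 min.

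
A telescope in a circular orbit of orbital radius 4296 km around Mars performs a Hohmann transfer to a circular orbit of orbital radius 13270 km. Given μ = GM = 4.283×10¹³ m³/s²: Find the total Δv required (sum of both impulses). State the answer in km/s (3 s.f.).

Δv_total ≈ 1.26 km/s

r₁ = 4296 km = 4.296×10⁶ m.
r₂ = 13270 km = 1.327×10⁷ m.
Transfer ellipse a_t = (r₁ + r₂)/2 = 8.783×10⁶ m.
At r₁: circular v_c1 = √(μ/r₁) = 3157 m/s; transfer-periapsis v_p = √[μ(2/r₁ − 1/a_t)] = 3881 m/s.
Δv₁ = v_p − v_c1 = 723.6 m/s.
At r₂: circular v_c2 = √(μ/r₂) = 1797 m/s; transfer-apoapsis v_a = √[μ(2/r₂ − 1/a_t)] = 1256 m/s.
Δv₂ = v_c2 − v_a = 540.1 m/s.
Total Δv = Δv₁ + Δv₂ = 1264 m/s = 1.264 km/s.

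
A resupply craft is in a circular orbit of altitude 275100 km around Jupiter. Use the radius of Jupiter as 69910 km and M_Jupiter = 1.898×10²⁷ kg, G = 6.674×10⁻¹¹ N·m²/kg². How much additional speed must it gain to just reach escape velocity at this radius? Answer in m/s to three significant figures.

Δv ≈ 7940 m/s

μ = GM = 6.674×10⁻¹¹ × 1.898×10²⁷ = 1.267×10¹⁷ m³/s².
r = 69910 + 275100 = 345010 km = 3.4501×10⁸ m.
Circular speed v_c = √(μ/r) = 19160 m/s.
Escape speed v_esc = √(2μ/r) = √2 × v_c = 27100 m/s.
Δv = v_esc − v_c = 7937 m/s.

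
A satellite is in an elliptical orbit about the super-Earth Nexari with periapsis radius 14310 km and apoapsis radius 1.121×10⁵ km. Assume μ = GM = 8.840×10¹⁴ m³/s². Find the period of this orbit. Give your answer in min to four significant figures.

T ≈ 1770 min

Semi-major axis a = (r_p + r_a)/2 = (14310 + 1.1210×10⁵)/2 = 63205 km = 6.320×10⁷ m.
By Kepler's third law T = 2π√(a³/μ) = 2π × 1.690×10⁴ = 1.062×10⁵ s.
= 1770 min.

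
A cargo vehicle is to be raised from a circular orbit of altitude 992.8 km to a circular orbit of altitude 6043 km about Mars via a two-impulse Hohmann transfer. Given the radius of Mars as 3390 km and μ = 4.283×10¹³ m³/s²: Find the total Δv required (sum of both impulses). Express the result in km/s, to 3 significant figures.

Δv_total ≈ 0.96 km/s

r₁ = 3390 + 992.8 = 4382.8 km = 4.3828×10⁶ m.
r₂ = 3390 + 6043 = 9433.0 km = 9.4330×10⁶ m.
Transfer ellipse a_t = (r₁ + r₂)/2 = 6.908×10⁶ m.
At r₁: circular v_c1 = √(μ/r₁) = 3126 m/s; transfer-periapsis v_p = √[μ(2/r₁ − 1/a_t)] = 3653 m/s.
Δv₁ = v_p − v_c1 = 526.9 m/s.
At r₂: circular v_c2 = √(μ/r₂) = 2131 m/s; transfer-apoapsis v_a = √[μ(2/r₂ − 1/a_t)] = 1697 m/s.
Δv₂ = v_c2 − v_a = 433.6 m/s.
Total Δv = Δv₁ + Δv₂ = 960.5 m/s = 0.9605 km/s.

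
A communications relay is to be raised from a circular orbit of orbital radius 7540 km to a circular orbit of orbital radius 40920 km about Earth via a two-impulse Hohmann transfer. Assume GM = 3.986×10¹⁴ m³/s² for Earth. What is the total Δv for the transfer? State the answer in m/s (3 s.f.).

Δv_total ≈ 3560 m/s

r₁ = 7540 km = 7.540×10⁶ m.
r₂ = 40920 km = 4.092×10⁷ m.
Transfer ellipse a_t = (r₁ + r₂)/2 = 2.423×10⁷ m.
At r₁: circular v_c1 = √(μ/r₁) = 7271 m/s; transfer-perigee v_p = √[μ(2/r₁ − 1/a_t)] = 9449 m/s.
Δv₁ = v_p − v_c1 = 2178 m/s.
At r₂: circular v_c2 = √(μ/r₂) = 3121 m/s; transfer-apogee v_a = √[μ(2/r₂ − 1/a_t)] = 1741 m/s.
Δv₂ = v_c2 − v_a = 1380 m/s.
Total Δv = Δv₁ + Δv₂ = 3558 m/s.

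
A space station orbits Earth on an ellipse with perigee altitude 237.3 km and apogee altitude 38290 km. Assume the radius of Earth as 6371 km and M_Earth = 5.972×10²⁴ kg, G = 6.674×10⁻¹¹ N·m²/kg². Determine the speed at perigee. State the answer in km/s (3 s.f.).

v ≈ 10.3 km/s

μ = GM = 6.674×10⁻¹¹ × 5.972×10²⁴ = 3.986×10¹⁴ m³/s².
r_p = 6371 + 237.3 = 6608.3 km = 6.6083×10⁶ m.
r_a = 6371 + 38290 = 44661 km = 4.4661×10⁷ m.
Semi-major axis a = (r_p + r_a)/2 = 25635 km = 2.563×10⁷ m.
Vis-viva: v² = μ(2/r − 1/a) = 3.986×10¹⁴ × (3.026×10⁻⁷ − 3.901×10⁻⁸) = 1.051×10⁸ m²/s².
v = 10250 m/s = 10.25 km/s.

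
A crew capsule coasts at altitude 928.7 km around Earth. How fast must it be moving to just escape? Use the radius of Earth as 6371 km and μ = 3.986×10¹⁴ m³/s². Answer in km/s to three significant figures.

v_esc ≈ 10.5 km/s

r = 6371 + 928.7 = 7299.7 km = 7.2997×10⁶ m.
Escape speed v_esc = √(2μ/r) = √(2 × 3.986×10¹⁴ / 7.300×10⁶) = √(1.092×10⁸) = 10450 m/s.
= 10.45 km/s.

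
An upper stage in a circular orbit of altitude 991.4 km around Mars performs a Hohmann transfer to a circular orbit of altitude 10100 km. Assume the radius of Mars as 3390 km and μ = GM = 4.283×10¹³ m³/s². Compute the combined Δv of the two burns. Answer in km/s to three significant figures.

Δv_total ≈ 1.25 km/s

r₁ = 3390 + 991.4 = 4381.4 km = 4.3814×10⁶ m.
r₂ = 3390 + 10100 = 13490 km = 1.3490×10⁷ m.
Transfer ellipse a_t = (r₁ + r₂)/2 = 8.936×10⁶ m.
At r₁: circular v_c1 = √(μ/r₁) = 3127 m/s; transfer-periapsis v_p = √[μ(2/r₁ − 1/a_t)] = 3842 m/s.
Δv₁ = v_p − v_c1 = 715.0 m/s.
At r₂: circular v_c2 = √(μ/r₂) = 1782 m/s; transfer-apoapsis v_a = √[μ(2/r₂ − 1/a_t)] = 1248 m/s.
Δv₂ = v_c2 − v_a = 534.1 m/s.
Total Δv = Δv₁ + Δv₂ = 1249 m/s = 1.249 km/s.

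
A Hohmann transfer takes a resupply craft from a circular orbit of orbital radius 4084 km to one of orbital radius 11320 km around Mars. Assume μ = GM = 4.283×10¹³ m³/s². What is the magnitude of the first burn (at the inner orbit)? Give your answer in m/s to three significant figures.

Δv ≈ 688 m/s

r₁ = 4084 km = 4.084×10⁶ m.
r₂ = 11320 km = 1.132×10⁷ m.
Transfer ellipse a_t = (r₁ + r₂)/2 = 7.702×10⁶ m.
At r₁: circular v_c1 = √(μ/r₁) = 3238 m/s; transfer-periapsis v_p = √[μ(2/r₁ − 1/a_t)] = 3926 m/s.
Δv₁ = v_p − v_c1 = 687.6 m/s.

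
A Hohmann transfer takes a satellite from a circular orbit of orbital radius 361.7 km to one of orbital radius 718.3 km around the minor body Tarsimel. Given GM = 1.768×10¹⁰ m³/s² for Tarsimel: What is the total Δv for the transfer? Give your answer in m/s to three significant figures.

Δv_total ≈ 62.4 m/s

r₁ = 361.7 km = 3.617×10⁵ m.
r₂ = 718.3 km = 7.183×10⁵ m.
Transfer ellipse a_t = (r₁ + r₂)/2 = 5.400×10⁵ m.
At r₁: circular v_c1 = √(μ/r₁) = 221.1 m/s; transfer-periapsis v_p = √[μ(2/r₁ − 1/a_t)] = 255.0 m/s.
Δv₁ = v_p − v_c1 = 33.90 m/s.
At r₂: circular v_c2 = √(μ/r₂) = 156.9 m/s; transfer-apoapsis v_a = √[μ(2/r₂ − 1/a_t)] = 128.4 m/s.
Δv₂ = v_c2 − v_a = 28.49 m/s.
Total Δv = Δv₁ + Δv₂ = 62.39 m/s.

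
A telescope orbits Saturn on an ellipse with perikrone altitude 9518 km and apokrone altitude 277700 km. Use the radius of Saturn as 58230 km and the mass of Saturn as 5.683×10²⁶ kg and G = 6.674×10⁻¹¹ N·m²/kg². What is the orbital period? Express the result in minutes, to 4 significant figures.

T ≈ 1542 minutes

μ = GM = 6.674×10⁻¹¹ × 5.683×10²⁶ = 3.793×10¹⁶ m³/s².
r_p = 58230 + 9518 = 67748 km = 6.7748×10⁷ m.
r_a = 58230 + 277700 = 335930 km = 3.3593×10⁸ m.
Semi-major axis a = (r_p + r_a)/2 = (67748 + 3.3593×10⁵)/2 = 2.0184×10⁵ km = 2.018×10⁸ m.
By Kepler's third law T = 2π√(a³/μ) = 2π × 1.472×10⁴ = 9.251×10⁴ s.
= 1542 minutes.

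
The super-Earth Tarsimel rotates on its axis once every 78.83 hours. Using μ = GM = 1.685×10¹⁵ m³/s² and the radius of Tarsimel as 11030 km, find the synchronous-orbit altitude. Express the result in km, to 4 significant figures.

h_sync ≈ 1.399×10⁵ km

T = 78.83 hours = 2.838×10⁵ s.
A synchronous orbit has period T, so by Kepler's third law a = (μT²/4π²)^(1/3).
μT²/4π² = 1.685×10¹⁵ × (2.838×10⁵)² / 39.48 = 3.437×10²⁴ m³.
a = 1.509×10⁸ m = 1.5092×10⁵ km.
Altitude h = a − R = 1.5092×10⁵ − 11030 = 1.3989×10⁵ km.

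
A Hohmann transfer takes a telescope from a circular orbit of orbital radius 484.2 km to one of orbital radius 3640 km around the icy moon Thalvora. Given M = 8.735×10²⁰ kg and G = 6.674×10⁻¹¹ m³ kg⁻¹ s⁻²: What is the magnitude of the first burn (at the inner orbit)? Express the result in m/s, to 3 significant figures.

Δv ≈ 114 m/s

μ = GM = 6.674×10⁻¹¹ × 8.735×10²⁰ = 5.830×10¹⁰ m³/s².
r₁ = 484.2 km = 4.842×10⁵ m.
r₂ = 3640 km = 3.640×10⁶ m.
Transfer ellipse a_t = (r₁ + r₂)/2 = 2.062×10⁶ m.
At r₁: circular v_c1 = √(μ/r₁) = 347.0 m/s; transfer-periapsis v_p = √[μ(2/r₁ − 1/a_t)] = 461.0 m/s.
Δv₁ = v_p − v_c1 = 114.0 m/s.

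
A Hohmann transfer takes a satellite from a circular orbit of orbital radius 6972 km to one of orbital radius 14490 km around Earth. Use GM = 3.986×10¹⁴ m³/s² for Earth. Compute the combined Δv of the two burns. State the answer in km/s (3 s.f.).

Δv_total ≈ 2.24 km/s

r₁ = 6972 km = 6.972×10⁶ m.
r₂ = 14490 km = 1.449×10⁷ m.
Transfer ellipse a_t = (r₁ + r₂)/2 = 1.073×10⁷ m.
At r₁: circular v_c1 = √(μ/r₁) = 7561 m/s; transfer-perigee v_p = √[μ(2/r₁ − 1/a_t)] = 8786 m/s.
Δv₁ = v_p − v_c1 = 1225 m/s.
At r₂: circular v_c2 = √(μ/r₂) = 5245 m/s; transfer-apogee v_a = √[μ(2/r₂ − 1/a_t)] = 4228 m/s.
Δv₂ = v_c2 − v_a = 1017 m/s.
Total Δv = Δv₁ + Δv₂ = 2242 m/s = 2.242 km/s.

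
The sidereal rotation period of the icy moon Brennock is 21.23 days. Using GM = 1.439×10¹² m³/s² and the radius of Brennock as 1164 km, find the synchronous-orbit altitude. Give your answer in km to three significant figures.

h_sync ≈ 48500 km

T = 21.23 days = 1.834×10⁶ s.
A synchronous orbit has period T, so by Kepler's third law a = (μT²/4π²)^(1/3).
μT²/4π² = 1.439×10¹² × (1.834×10⁶)² / 39.48 = 1.226×10²³ m³.
a = 4.968×10⁷ m = 49683 km.
Altitude h = a − R = 49683 − 1164 = 48519 km.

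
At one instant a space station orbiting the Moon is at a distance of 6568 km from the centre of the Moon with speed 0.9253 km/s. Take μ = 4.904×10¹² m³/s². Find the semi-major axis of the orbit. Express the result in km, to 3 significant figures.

r = 6.568×10⁶ m.
Specific orbital energy ε = v²/2 − μ/r = (925.3)²/2 − 4.904×10¹²/6.568×10⁶ = -3.186×10⁵ J/kg.
Since ε = −μ/(2a), a = −μ/(2ε) = 7.697×10⁶ m = 7697.1 km.

a ≈ 7700 km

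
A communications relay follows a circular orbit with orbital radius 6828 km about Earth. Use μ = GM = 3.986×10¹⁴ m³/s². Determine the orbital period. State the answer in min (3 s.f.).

T ≈ 93.6 min

r = 6828 km = 6.828×10⁶ m.
Kepler's third law: T = 2π√(r³/μ) = 2π√((6.828×10⁶)³ / 3.986×10¹⁴).
r³/μ = 7.986×10⁵ s², so T = 2π × 8.937×10² = 5.615×10³ s.
Converting: 5.615×10³ s ÷ 60.00 = 93.58 min.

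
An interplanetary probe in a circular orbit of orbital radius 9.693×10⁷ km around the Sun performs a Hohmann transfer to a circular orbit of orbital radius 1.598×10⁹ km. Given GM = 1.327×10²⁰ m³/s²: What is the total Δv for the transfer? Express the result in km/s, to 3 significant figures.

r₁ = 9.693×10⁷ km = 9.693×10¹⁰ m.
r₂ = 1.598×10⁹ km = 1.598×10¹² m.
Transfer ellipse a_t = (r₁ + r₂)/2 = 8.475×10¹¹ m.
At r₁: circular v_c1 = √(μ/r₁) = 37000 m/s; transfer-perihelion v_p = √[μ(2/r₁ − 1/a_t)] = 50810 m/s.
Δv₁ = v_p − v_c1 = 13810 m/s.
At r₂: circular v_c2 = √(μ/r₂) = 9113 m/s; transfer-aphelion v_a = √[μ(2/r₂ − 1/a_t)] = 3082 m/s.
Δv₂ = v_c2 − v_a = 6031 m/s.
Total Δv = Δv₁ + Δv₂ = 19840 m/s = 19.84 km/s.

Δv_total ≈ 19.8 km/s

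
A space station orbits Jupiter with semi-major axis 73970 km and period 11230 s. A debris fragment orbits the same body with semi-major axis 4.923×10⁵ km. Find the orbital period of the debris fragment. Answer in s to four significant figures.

Kepler's third law: T² ∝ a³, so T₂ = T₁ (a₂/a₁)^(3/2).
a₂/a₁ = 6.655, (a₂/a₁)^(3/2) = 17.17.
T₂ = 11230 × 17.17 = 1.928×10⁵ s.

T₂ ≈ 1.928×10⁵ s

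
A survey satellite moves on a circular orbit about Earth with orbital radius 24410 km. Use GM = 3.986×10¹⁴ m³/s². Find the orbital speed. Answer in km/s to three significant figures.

v ≈ 4.04 km/s

r = 24410 km = 2.441×10⁷ m.
For a circular orbit v = √(μ/r) = √(3.986×10¹⁴ / 2.441×10⁷) = √(1.633×10⁷) = 4041 m/s.
That is 4.041 km/s.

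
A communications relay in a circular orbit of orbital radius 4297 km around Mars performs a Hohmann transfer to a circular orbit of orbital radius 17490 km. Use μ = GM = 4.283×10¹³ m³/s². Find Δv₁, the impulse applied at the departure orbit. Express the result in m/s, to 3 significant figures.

r₁ = 4297 km = 4.297×10⁶ m.
r₂ = 17490 km = 1.749×10⁷ m.
Transfer ellipse a_t = (r₁ + r₂)/2 = 1.089×10⁷ m.
At r₁: circular v_c1 = √(μ/r₁) = 3157 m/s; transfer-periapsis v_p = √[μ(2/r₁ − 1/a_t)] = 4000 m/s.
Δv₁ = v_p − v_c1 = 843.3 m/s.

Δv ≈ 843 m/s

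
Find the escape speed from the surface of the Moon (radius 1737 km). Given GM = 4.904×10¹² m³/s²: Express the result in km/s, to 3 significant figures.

v_esc ≈ 2.38 km/s

r = R = 1.737×10⁶ m.
Escape speed v_esc = √(2μ/r) = √(2 × 4.904×10¹² / 1.737×10⁶) = √(5.647×10⁶) = 2376 m/s.
= 2.376 km/s.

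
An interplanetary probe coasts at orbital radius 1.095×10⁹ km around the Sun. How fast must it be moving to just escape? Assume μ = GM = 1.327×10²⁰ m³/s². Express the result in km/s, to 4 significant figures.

v_esc ≈ 15.57 km/s

r = 1.095×10⁹ km = 1.095×10¹² m.
Escape speed v_esc = √(2μ/r) = √(2 × 1.327×10²⁰ / 1.095×10¹²) = √(2.424×10⁸) = 15570 m/s.
= 15.57 km/s.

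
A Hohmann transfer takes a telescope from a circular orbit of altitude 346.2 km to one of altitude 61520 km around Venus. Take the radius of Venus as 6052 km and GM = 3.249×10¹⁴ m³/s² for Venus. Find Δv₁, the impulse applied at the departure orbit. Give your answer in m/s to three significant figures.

r₁ = 6052 + 346.2 = 6398.2 km = 6.3982×10⁶ m.
r₂ = 6052 + 61520 = 67572 km = 6.7572×10⁷ m.
Transfer ellipse a_t = (r₁ + r₂)/2 = 3.699×10⁷ m.
At r₁: circular v_c1 = √(μ/r₁) = 7126 m/s; transfer-periapsis v_p = √[μ(2/r₁ − 1/a_t)] = 9632 m/s.
Δv₁ = v_p − v_c1 = 2506 m/s.

Δv ≈ 2510 m/s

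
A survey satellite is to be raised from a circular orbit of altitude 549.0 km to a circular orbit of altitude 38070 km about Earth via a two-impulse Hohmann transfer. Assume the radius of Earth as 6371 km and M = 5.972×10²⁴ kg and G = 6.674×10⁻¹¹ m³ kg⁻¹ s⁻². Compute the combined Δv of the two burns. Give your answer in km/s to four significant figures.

μ = GM = 6.674×10⁻¹¹ × 5.972×10²⁴ = 3.986×10¹⁴ m³/s².
r₁ = 6371 + 549.0 = 6920.0 km = 6.9200×10⁶ m.
r₂ = 6371 + 38070 = 44441 km = 4.4441×10⁷ m.
Transfer ellipse a_t = (r₁ + r₂)/2 = 2.568×10⁷ m.
At r₁: circular v_c1 = √(μ/r₁) = 7589 m/s; transfer-perigee v_p = √[μ(2/r₁ − 1/a_t)] = 9984 m/s.
Δv₁ = v_p − v_c1 = 2394 m/s.
At r₂: circular v_c2 = √(μ/r₂) = 2995 m/s; transfer-apogee v_a = √[μ(2/r₂ − 1/a_t)] = 1555 m/s.
Δv₂ = v_c2 − v_a = 1440 m/s.
Total Δv = Δv₁ + Δv₂ = 3835 m/s = 3.835 km/s.

Δv_total ≈ 3.835 km/s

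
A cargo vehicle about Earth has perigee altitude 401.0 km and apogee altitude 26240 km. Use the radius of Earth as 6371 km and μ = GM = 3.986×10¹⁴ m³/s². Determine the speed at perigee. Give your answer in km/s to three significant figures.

r_p = 6371 + 401.0 = 6772.0 km = 6.7720×10⁶ m.
r_a = 6371 + 26240 = 32611 km = 3.2611×10⁷ m.
Semi-major axis a = (r_p + r_a)/2 = 19692 km = 1.969×10⁷ m.
Vis-viva: v² = μ(2/r − 1/a) = 3.986×10¹⁴ × (2.953×10⁻⁷ − 5.078×10⁻⁸) = 9.748×10⁷ m²/s².
v = 9873 m/s = 9.873 km/s.

v ≈ 9.87 km/s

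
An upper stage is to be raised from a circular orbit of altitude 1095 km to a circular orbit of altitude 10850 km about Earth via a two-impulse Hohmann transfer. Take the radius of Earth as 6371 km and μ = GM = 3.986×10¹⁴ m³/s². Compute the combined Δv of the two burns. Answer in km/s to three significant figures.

r₁ = 6371 + 1095 = 7466.0 km = 7.4660×10⁶ m.
r₂ = 6371 + 10850 = 17221 km = 1.7221×10⁷ m.
Transfer ellipse a_t = (r₁ + r₂)/2 = 1.234×10⁷ m.
At r₁: circular v_c1 = √(μ/r₁) = 7307 m/s; transfer-perigee v_p = √[μ(2/r₁ − 1/a_t)] = 8630 m/s.
Δv₁ = v_p − v_c1 = 1324 m/s.
At r₂: circular v_c2 = √(μ/r₂) = 4811 m/s; transfer-apogee v_a = √[μ(2/r₂ − 1/a_t)] = 3742 m/s.
Δv₂ = v_c2 − v_a = 1069 m/s.
Total Δv = Δv₁ + Δv₂ = 2393 m/s = 2.393 km/s.

Δv_total ≈ 2.39 km/s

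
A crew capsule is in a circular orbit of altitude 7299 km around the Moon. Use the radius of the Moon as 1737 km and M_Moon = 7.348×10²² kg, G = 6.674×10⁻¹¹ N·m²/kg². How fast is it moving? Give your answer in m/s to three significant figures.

v ≈ 737 m/s

μ = GM = 6.674×10⁻¹¹ × 7.348×10²² = 4.904×10¹² m³/s².
r = 1737 + 7299 = 9036.0 km = 9.0360×10⁶ m.
For a circular orbit v = √(μ/r) = √(4.904×10¹² / 9.036×10⁶) = √(5.427×10⁵) = 736.7 m/s.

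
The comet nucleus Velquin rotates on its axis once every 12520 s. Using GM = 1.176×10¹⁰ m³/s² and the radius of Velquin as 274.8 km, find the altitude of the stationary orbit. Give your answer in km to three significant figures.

A synchronous orbit has period T, so by Kepler's third law a = (μT²/4π²)^(1/3).
μT²/4π² = 1.176×10¹⁰ × (1.252×10⁴)² / 39.48 = 4.669×10¹⁶ m³.
a = 3.601×10⁵ m = 360.10 km.
Altitude h = a − R = 360.10 − 274.8 = 85.296 km.

h_sync ≈ 85.3 km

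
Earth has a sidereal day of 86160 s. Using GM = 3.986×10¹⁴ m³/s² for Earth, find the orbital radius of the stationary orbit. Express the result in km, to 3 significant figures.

A synchronous orbit has period T, so by Kepler's third law a = (μT²/4π²)^(1/3).
μT²/4π² = 3.986×10¹⁴ × (8.616×10⁴)² / 39.48 = 7.495×10²² m³.
a = 4.216×10⁷ m = 42163 km.

r_sync ≈ 42200 km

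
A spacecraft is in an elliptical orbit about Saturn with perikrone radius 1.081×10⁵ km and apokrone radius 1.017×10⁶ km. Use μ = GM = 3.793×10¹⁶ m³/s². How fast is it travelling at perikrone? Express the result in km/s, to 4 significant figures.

Semi-major axis a = (r_p + r_a)/2 = 5.6255×10⁵ km = 5.626×10⁸ m.
Vis-viva: v² = μ(2/r − 1/a) = 3.793×10¹⁶ × (1.850×10⁻⁸ − 1.778×10⁻⁹) = 6.343×10⁸ m²/s².
v = 25190 m/s = 25.19 km/s.

v ≈ 25.19 km/s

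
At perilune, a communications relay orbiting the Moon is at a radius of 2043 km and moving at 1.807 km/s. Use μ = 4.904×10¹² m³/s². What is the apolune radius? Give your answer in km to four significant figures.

apolune radius ≈ 4344 km

r_p = 2.043×10⁶ m.
Specific energy ε = v²/2 − μ/r = -7.678×10⁵ J/kg, so a = −μ/(2ε) = 3.194×10⁶ m.
The apsides satisfy r_p + r_a = 2a, so the apolune radius is 2a − r_p = 4.344×10⁶ m = 4344.4 km.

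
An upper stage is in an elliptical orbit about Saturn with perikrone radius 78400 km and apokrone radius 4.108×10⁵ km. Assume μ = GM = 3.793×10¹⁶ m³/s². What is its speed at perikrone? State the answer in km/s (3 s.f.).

Semi-major axis a = (r_p + r_a)/2 = 2.4460×10⁵ km = 2.446×10⁸ m.
Vis-viva: v² = μ(2/r − 1/a) = 3.793×10¹⁶ × (2.551×10⁻⁸ − 4.088×10⁻⁹) = 8.125×10⁸ m²/s².
v = 28500 m/s = 28.50 km/s.

v ≈ 28.5 km/s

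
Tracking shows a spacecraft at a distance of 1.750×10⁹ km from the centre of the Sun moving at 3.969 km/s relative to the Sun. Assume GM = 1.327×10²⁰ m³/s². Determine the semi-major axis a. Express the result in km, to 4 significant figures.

a ≈ 9.764×10⁸ km

r = 1.750×10¹² m.
Specific orbital energy ε = v²/2 − μ/r = (3969)²/2 − 1.327×10²⁰/1.750×10¹² = -6.795×10⁷ J/kg.
Since ε = −μ/(2a), a = −μ/(2ε) = 9.764×10¹¹ m = 9.7642×10⁸ km.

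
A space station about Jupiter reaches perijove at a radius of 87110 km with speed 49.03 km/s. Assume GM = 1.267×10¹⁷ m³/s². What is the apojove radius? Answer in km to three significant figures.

apojove radius ≈ 4.15×10⁵ km

r_p = 8.711×10⁷ m.
Specific energy ε = v²/2 − μ/r = -2.525×10⁸ J/kg, so a = −μ/(2ε) = 2.509×10⁸ m.
The apsides satisfy r_p + r_a = 2a, so the apojove radius is 2a − r_p = 4.146×10⁸ m = 4.1465×10⁵ km.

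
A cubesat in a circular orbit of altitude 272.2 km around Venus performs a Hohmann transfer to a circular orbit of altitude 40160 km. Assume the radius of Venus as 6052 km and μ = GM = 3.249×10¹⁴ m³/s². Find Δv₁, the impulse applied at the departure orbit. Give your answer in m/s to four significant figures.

r₁ = 6052 + 272.2 = 6324.2 km = 6.3242×10⁶ m.
r₂ = 6052 + 40160 = 46212 km = 4.6212×10⁷ m.
Transfer ellipse a_t = (r₁ + r₂)/2 = 2.627×10⁷ m.
At r₁: circular v_c1 = √(μ/r₁) = 7168 m/s; transfer-periapsis v_p = √[μ(2/r₁ − 1/a_t)] = 9507 m/s.
Δv₁ = v_p − v_c1 = 2339 m/s.

Δv ≈ 2339 m/s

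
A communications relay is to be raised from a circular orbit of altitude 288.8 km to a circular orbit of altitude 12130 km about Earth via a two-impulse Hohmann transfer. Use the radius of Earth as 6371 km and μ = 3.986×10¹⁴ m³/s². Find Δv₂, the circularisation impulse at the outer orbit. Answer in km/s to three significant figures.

Δv ≈ 1.26 km/s

r₁ = 6371 + 288.8 = 6659.8 km = 6.6598×10⁶ m.
r₂ = 6371 + 12130 = 18501 km = 1.8501×10⁷ m.
Transfer ellipse a_t = (r₁ + r₂)/2 = 1.258×10⁷ m.
At r₁: circular v_c1 = √(μ/r₁) = 7736 m/s; transfer-perigee v_p = √[μ(2/r₁ − 1/a_t)] = 9382 m/s.
At r₂: circular v_c2 = √(μ/r₂) = 4642 m/s; transfer-apogee v_a = √[μ(2/r₂ − 1/a_t)] = 3377 m/s.
Δv₂ = v_c2 − v_a = 1264 m/s.
= 1.264 km/s.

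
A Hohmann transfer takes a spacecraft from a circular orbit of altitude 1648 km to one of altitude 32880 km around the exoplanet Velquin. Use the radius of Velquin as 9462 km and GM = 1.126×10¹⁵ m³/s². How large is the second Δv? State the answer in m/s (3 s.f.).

r₁ = 9462 + 1648 = 11110 km = 1.1110×10⁷ m.
r₂ = 9462 + 32880 = 42342 km = 4.2342×10⁷ m.
Transfer ellipse a_t = (r₁ + r₂)/2 = 2.673×10⁷ m.
At r₁: circular v_c1 = √(μ/r₁) = 10070 m/s; transfer-periapsis v_p = √[μ(2/r₁ − 1/a_t)] = 12670 m/s.
At r₂: circular v_c2 = √(μ/r₂) = 5157 m/s; transfer-apoapsis v_a = √[μ(2/r₂ − 1/a_t)] = 3325 m/s.
Δv₂ = v_c2 − v_a = 1832 m/s.

Δv ≈ 1830 m/s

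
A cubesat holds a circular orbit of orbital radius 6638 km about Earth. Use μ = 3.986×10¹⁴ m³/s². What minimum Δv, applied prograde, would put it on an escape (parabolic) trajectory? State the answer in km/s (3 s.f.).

r = 6638 km = 6.638×10⁶ m.
Circular speed v_c = √(μ/r) = 7749 m/s.
Escape speed v_esc = √(2μ/r) = √2 × v_c = 10960 m/s.
Δv = v_esc − v_c = 3210 m/s = 3.210 km/s.

Δv ≈ 3.21 km/s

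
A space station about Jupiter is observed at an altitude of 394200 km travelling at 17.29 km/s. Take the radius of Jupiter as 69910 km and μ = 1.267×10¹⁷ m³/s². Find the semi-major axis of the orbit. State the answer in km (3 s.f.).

a ≈ 5.13×10⁵ km

r = 69910 + 394200 = 4.6411×10⁵ km = 4.641×10⁸ m.
Specific orbital energy ε = v²/2 − μ/r = (17290)²/2 − 1.267×10¹⁷/4.641×10⁸ = -1.235×10⁸ J/kg.
Since ε = −μ/(2a), a = −μ/(2ε) = 5.129×10⁸ m = 5.1286×10⁵ km.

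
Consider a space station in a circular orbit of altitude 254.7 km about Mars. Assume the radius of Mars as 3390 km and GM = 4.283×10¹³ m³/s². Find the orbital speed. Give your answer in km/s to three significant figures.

v ≈ 3.43 km/s

r = 3390 + 254.7 = 3644.7 km = 3.6447×10⁶ m.
For a circular orbit v = √(μ/r) = √(4.283×10¹³ / 3.645×10⁶) = √(1.175×10⁷) = 3428 m/s.
That is 3.428 km/s.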